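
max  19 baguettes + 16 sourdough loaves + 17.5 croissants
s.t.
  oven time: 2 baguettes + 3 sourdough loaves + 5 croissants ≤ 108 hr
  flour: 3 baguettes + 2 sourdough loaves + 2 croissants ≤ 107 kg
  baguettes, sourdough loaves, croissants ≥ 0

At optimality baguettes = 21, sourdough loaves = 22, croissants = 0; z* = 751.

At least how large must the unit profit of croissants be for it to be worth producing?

At the optimum: oven time uses 108 of 108 (binding); flour uses 107 of 107 (binding).
From A_Bᵀ y = c: 2·y_oven time + 3·y_flour = 19; 3·y_oven time + 2·y_flour = 16.
This yields shadow prices y_oven time = 2, y_flour = 5.
croissants enters the basis when its profit ≥ yᵀa₃ = 2·5 + 5·2 = 20.

20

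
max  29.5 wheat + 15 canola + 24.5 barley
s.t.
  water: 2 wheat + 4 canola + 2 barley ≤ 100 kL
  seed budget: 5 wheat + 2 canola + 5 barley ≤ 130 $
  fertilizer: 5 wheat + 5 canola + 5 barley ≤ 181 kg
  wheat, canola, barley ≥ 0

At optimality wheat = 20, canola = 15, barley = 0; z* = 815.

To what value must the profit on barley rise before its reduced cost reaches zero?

Binding: water and seed budget. Non-binding: fertilizer (6 unused).
Since fertilizer is not tight, its dual is 0.
Dual feasibility on the basic columns requires 2·y_water + 5·y_seed budget = 29.5, 4·y_water + 2·y_seed budget = 15.
Solving: y_water = 1, y_seed budget = 5.5.
barley enters the basis when its profit ≥ yᵀa₃ = 1·2 + 5.5·5 = 29.5.

29.5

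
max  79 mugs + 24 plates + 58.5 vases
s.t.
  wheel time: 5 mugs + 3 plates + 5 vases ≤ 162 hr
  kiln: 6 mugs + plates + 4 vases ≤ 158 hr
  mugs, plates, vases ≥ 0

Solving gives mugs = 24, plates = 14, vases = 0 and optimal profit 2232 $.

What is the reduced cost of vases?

-2.5

At the optimum: wheel time uses 162 of 162 (binding); kiln uses 158 of 158 (binding).
From A_Bᵀ y = c: 5·y_wheel time + 6·y_kiln = 79; 3·y_wheel time + 1·y_kiln = 24.
Solving: y_wheel time = 5, y_kiln = 9.
Reduced cost of vases: c₃ − yᵀa₃ = 58.5 − (5·5 + 9·4) = 58.5 − 61 = -2.5.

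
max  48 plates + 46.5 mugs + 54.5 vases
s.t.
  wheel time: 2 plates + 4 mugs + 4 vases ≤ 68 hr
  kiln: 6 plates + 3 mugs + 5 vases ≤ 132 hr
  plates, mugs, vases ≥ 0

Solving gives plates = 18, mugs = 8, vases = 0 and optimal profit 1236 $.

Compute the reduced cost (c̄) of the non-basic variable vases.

Both wheel time and kiln are binding at x*.
From A_Bᵀ y = c: 2·y_wheel time + 6·y_kiln = 48; 4·y_wheel time + 3·y_kiln = 46.5.
This yields shadow prices y_wheel time = 7.5, y_kiln = 5.5.
Reduced cost of vases: c₃ − yᵀa₃ = 54.5 − (7.5·4 + 5.5·5) = 54.5 − 57.5 = -3.

-3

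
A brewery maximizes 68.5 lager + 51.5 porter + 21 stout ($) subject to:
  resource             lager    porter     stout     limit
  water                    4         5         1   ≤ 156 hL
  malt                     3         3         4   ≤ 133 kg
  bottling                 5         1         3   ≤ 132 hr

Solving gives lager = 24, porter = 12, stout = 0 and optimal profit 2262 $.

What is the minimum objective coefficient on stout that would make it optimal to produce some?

At the optimum: water uses 156 of 156 (binding); malt uses 108 of 133 (slack = 25); bottling uses 132 of 132 (binding).
By complementary slackness, y = 0 for the non-binding constraint.
From A_Bᵀ y = c: 4·y_water + 5·y_bottling = 68.5; 5·y_water + 1·y_bottling = 51.5.
Solving: y_water = 9, y_bottling = 6.5.
stout enters the basis when its profit ≥ yᵀa₃ = 9·1 + 6.5·3 = 28.5.

28.5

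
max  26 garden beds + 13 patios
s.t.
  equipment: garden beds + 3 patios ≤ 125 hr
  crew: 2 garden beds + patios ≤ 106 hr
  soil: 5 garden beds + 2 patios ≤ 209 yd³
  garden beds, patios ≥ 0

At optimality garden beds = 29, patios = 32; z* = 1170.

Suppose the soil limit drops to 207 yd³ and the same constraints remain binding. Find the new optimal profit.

1160

Check each constraint at x*: equipment 125/125 (tight); crew 90/106 (slack 16); soil 209/209 (tight).
Since crew is not tight, its dual is 0.
Dual feasibility on the basic columns requires 1·y_equipment + 5·y_soil = 26, 3·y_equipment + 2·y_soil = 13.
This yields shadow prices y_equipment = 1, y_soil = 5.
Δz = y_soil·Δb = 5 × (-2) = -10, so new z* = 1170 − 10 = 1160.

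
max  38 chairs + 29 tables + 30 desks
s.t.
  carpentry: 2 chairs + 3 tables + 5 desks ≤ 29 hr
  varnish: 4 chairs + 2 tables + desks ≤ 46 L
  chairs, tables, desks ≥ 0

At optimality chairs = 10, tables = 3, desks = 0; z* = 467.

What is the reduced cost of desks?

-2

Check each constraint at x*: carpentry 29/29 (tight); varnish 46/46 (tight).
From A_Bᵀ y = c: 2·y_carpentry + 4·y_varnish = 38; 3·y_carpentry + 2·y_varnish = 29.
→ y_carpentry = 5 and y_varnish = 7.
Reduced cost of desks: c₃ − yᵀa₃ = 30 − (5·5 + 7·1) = 30 − 32 = -2.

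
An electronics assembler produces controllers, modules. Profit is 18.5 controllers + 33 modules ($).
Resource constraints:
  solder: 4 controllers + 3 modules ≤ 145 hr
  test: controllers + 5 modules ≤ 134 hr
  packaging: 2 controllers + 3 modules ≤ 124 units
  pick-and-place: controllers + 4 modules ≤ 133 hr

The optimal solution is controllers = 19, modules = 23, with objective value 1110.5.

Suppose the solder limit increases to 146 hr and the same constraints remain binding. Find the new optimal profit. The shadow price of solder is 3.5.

Δb = 1, so new z* = 1110.5 + (3.5)·(1) = 1110.5 + 3.5 = 1114.

1114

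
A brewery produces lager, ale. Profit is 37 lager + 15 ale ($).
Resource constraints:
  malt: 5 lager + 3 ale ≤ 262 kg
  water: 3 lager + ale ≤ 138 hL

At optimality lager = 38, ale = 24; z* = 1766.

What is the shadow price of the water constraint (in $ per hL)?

9

Both malt and water are binding at x*.
From A_Bᵀ y = c: 5·y_malt + 3·y_water = 37; 3·y_malt + 1·y_water = 15.
This yields shadow prices y_malt = 2, y_water = 9.
Shadow price of water = 9.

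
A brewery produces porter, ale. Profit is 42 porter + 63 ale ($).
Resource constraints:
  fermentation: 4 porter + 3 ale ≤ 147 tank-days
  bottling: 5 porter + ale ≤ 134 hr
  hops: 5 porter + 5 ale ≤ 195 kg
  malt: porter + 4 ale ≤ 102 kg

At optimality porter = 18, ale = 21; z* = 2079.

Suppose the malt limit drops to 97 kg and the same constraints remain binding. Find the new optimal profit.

Binding: hops and malt. Non-binding: fermentation (12 unused), bottling (23 unused).
Since fermentation, bottling are not tight, their duals are 0.
From A_Bᵀ y = c: 5·y_hops + 1·y_malt = 42; 5·y_hops + 4·y_malt = 63.
Solving: y_hops = 7, y_malt = 7.
Δz = y_malt·Δb = 7 × (-5) = -35, so new z* = 2079 − 35 = 2044.

2044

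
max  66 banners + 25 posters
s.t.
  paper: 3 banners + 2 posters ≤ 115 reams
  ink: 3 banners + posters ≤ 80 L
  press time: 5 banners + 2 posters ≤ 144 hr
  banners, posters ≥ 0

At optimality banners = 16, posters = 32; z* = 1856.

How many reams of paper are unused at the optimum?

paper used = 3·16 + 2·32 = 112; slack = 115 − 112 = 3.

3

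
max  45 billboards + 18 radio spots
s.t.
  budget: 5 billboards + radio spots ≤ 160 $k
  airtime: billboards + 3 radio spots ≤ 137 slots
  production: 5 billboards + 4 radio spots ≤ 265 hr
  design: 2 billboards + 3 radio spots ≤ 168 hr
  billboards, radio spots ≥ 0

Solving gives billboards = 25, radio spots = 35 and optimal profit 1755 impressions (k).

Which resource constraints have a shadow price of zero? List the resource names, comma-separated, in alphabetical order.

budget: 160/160 (binding)
airtime: 130/137 (slack 7)
production: 265/265 (binding)
design: 155/168 (slack 13)
By complementary slackness, a constraint with positive slack has shadow price 0 → airtime, design.

airtime, design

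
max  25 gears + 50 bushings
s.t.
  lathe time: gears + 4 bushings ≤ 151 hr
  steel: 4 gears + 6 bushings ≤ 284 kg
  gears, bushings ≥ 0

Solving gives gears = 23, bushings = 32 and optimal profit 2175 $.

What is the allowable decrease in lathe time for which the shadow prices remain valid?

Binding constraints: lathe time, steel. The basis is B = [[1,4],[4,6]] with det -10.
Per unit decrease in lathe time, x* moves by d = (0.6, -0.4).
The basis stays optimal until bushings reaches 0; allowable decrease = 80 hr.

80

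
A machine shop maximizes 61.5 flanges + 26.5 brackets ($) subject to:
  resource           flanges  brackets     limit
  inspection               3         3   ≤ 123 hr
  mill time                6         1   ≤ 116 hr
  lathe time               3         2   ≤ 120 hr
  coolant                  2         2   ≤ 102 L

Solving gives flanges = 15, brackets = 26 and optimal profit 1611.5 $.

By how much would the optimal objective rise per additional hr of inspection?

Check each constraint at x*: inspection 123/123 (tight); mill time 116/116 (tight); lathe time 97/120 (slack 23); coolant 82/102 (slack 20).
Slack constraints have shadow price 0 (complementary slackness).
From A_Bᵀ y = c: 3·y_inspection + 6·y_mill time = 61.5; 3·y_inspection + 1·y_mill time = 26.5.
Solving: y_inspection = 6.5, y_mill time = 7.
Shadow price of inspection = 6.5.

6.5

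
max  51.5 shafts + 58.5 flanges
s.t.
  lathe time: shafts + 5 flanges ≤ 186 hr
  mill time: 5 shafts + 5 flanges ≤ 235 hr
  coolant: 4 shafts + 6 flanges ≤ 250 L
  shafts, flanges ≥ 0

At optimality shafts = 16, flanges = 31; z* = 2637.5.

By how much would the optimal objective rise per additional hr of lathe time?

Check each constraint at x*: lathe time 171/186 (slack 15); mill time 235/235 (tight); coolant 250/250 (tight).
Slack constraints have shadow price 0 (complementary slackness).
Dual feasibility on the basic columns requires 5·y_mill time + 4·y_coolant = 51.5, 5·y_mill time + 6·y_coolant = 58.5.
→ y_mill time = 7.5 and y_coolant = 3.5.
Shadow price of lathe time = 0.

0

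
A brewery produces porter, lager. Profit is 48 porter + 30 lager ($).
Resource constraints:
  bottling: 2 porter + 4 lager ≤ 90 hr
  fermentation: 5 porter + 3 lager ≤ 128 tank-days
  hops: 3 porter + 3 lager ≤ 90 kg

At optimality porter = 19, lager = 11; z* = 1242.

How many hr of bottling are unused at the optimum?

bottling used = 2·19 + 4·11 = 82; slack = 90 − 82 = 8.

8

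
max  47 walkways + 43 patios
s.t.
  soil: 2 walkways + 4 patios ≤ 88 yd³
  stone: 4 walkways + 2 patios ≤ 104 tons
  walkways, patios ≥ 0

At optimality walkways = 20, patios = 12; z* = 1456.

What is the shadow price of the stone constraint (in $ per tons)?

8.5

Both soil and stone are binding at x*.
Dual feasibility on the basic columns requires 2·y_soil + 4·y_stone = 47, 4·y_soil + 2·y_stone = 43.
This yields shadow prices y_soil = 6.5, y_stone = 8.5.
Shadow price of stone = 8.5.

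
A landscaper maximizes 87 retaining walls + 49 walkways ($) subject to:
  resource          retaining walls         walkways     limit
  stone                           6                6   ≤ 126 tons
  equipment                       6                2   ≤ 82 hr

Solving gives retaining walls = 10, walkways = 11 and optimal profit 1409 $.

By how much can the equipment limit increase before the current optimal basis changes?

44

Binding constraints: stone, equipment. The basis is B = [[6,6],[6,2]] with det -24.
Per unit increase in equipment, x* moves by d = (0.25, -0.25).
The basis stays optimal until walkways reaches 0; allowable increase = 44 hr.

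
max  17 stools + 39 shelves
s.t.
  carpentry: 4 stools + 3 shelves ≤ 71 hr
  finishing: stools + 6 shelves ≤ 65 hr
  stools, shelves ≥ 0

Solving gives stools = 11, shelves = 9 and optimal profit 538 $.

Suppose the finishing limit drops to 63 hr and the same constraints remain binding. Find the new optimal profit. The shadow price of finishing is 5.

Δb = -2, so new z* = 538 + (5)·(-2) = 538 − 10 = 528.

528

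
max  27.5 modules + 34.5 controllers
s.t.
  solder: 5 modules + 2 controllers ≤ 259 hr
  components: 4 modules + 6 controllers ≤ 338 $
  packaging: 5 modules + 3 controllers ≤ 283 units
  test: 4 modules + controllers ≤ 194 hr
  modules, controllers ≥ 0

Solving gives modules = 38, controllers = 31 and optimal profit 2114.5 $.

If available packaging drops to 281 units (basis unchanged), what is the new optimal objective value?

Check each constraint at x*: solder 252/259 (slack 7); components 338/338 (tight); packaging 283/283 (tight); test 183/194 (slack 11).
Slack constraints have shadow price 0 (complementary slackness).
The binding rows give the dual system: 4·y_components + 5·y_packaging = 27.5 and 6·y_components + 3·y_packaging = 34.5.
→ y_components = 5 and y_packaging = 1.5.
Δz = y_packaging·Δb = 1.5 × (-2) = -3, so new z* = 2114.5 − 3 = 2111.5.

2111.5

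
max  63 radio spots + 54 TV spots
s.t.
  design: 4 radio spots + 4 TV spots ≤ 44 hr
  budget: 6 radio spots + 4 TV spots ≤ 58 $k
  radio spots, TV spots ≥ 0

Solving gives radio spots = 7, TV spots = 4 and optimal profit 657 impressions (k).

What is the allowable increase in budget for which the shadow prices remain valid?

8

Binding constraints: design, budget. The basis is B = [[4,4],[6,4]] with det -8.
Per unit increase in budget, x* moves by d = (0.5, -0.5).
The basis stays optimal until TV spots reaches 0; allowable increase = 8 $k.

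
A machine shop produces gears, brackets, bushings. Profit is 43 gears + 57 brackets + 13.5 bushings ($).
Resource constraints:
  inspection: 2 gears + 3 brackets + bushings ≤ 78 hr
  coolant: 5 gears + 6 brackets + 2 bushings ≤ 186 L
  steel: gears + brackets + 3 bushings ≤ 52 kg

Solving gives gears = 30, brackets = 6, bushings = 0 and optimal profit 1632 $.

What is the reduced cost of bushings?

-5.5

At the optimum: inspection uses 78 of 78 (binding); coolant uses 186 of 186 (binding); steel uses 36 of 52 (slack = 16).
Since steel is not tight, its dual is 0.
From A_Bᵀ y = c: 2·y_inspection + 5·y_coolant = 43; 3·y_inspection + 6·y_coolant = 57.
This yields shadow prices y_inspection = 9, y_coolant = 5.
Reduced cost of bushings: c₃ − yᵀa₃ = 13.5 − (9·1 + 5·2) = 13.5 − 19 = -5.5.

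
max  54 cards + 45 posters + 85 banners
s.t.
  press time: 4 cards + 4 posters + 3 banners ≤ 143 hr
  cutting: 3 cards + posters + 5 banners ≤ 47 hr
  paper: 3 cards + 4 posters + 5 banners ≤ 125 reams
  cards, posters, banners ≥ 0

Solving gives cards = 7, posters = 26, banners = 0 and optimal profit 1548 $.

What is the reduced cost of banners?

At the optimum: press time uses 132 of 143 (slack = 11); cutting uses 47 of 47 (binding); paper uses 125 of 125 (binding).
Slack constraints have shadow price 0 (complementary slackness).
From A_Bᵀ y = c: 3·y_cutting + 3·y_paper = 54; 1·y_cutting + 4·y_paper = 45.
This yields shadow prices y_cutting = 9, y_paper = 9.
Reduced cost of banners: c₃ − yᵀa₃ = 85 − (9·5 + 9·5) = 85 − 90 = -5.

-5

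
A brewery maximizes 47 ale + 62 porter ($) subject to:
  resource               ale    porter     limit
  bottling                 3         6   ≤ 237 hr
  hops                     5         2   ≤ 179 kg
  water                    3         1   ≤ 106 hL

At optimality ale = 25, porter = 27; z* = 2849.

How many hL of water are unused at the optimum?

water used = 3·25 + 1·27 = 102; slack = 106 − 102 = 4.

4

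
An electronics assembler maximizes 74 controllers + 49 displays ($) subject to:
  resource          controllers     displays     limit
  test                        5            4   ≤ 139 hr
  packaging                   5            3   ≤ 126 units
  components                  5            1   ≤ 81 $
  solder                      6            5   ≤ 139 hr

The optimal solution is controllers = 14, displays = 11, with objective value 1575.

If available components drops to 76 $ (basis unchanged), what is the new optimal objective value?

At the optimum: test uses 114 of 139 (slack = 25); packaging uses 103 of 126 (slack = 23); components uses 81 of 81 (binding); solder uses 139 of 139 (binding).
Since test, packaging are not tight, their duals are 0.
Dual feasibility on the basic columns requires 5·y_components + 6·y_solder = 74, 1·y_components + 5·y_solder = 49.
Solving: y_components = 4, y_solder = 9.
Δz = y_components·Δb = 4 × (-5) = -20, so new z* = 1575 − 20 = 1555.

1555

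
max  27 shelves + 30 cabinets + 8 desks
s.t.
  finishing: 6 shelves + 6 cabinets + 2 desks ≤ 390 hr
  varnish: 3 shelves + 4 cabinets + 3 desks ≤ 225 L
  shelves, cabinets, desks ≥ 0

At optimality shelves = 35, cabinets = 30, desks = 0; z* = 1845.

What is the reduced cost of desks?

-7

At the optimum: finishing uses 390 of 390 (binding); varnish uses 225 of 225 (binding).
From A_Bᵀ y = c: 6·y_finishing + 3·y_varnish = 27; 6·y_finishing + 4·y_varnish = 30.
This yields shadow prices y_finishing = 3, y_varnish = 3.
Reduced cost of desks: c₃ − yᵀa₃ = 8 − (3·2 + 3·3) = 8 − 15 = -7.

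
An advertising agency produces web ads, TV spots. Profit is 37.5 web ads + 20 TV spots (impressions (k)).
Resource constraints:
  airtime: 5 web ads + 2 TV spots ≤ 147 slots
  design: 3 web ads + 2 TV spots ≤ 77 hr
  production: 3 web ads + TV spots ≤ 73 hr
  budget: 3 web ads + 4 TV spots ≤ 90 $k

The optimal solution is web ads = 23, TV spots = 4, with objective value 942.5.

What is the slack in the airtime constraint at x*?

24

airtime used = 5·23 + 2·4 = 123; slack = 147 − 123 = 24.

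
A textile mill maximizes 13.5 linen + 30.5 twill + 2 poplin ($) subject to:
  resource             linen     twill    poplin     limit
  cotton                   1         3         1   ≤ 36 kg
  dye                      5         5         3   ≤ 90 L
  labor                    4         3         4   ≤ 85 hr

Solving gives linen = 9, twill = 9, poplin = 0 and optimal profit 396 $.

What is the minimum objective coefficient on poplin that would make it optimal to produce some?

11.5

Check each constraint at x*: cotton 36/36 (tight); dye 90/90 (tight); labor 63/85 (slack 22).
By complementary slackness, y = 0 for the non-binding constraint.
Dual feasibility on the basic columns requires 1·y_cotton + 5·y_dye = 13.5, 3·y_cotton + 5·y_dye = 30.5.
→ y_cotton = 8.5 and y_dye = 1.
poplin enters the basis when its profit ≥ yᵀa₃ = 8.5·1 + 1·3 = 11.5.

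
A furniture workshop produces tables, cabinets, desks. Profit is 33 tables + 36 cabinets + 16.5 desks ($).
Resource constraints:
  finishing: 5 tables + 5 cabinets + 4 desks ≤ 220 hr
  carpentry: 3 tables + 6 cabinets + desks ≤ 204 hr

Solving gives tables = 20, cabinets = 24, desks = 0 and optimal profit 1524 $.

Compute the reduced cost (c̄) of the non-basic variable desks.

At the optimum: finishing uses 220 of 220 (binding); carpentry uses 204 of 204 (binding).
Dual feasibility on the basic columns requires 5·y_finishing + 3·y_carpentry = 33, 5·y_finishing + 6·y_carpentry = 36.
→ y_finishing = 6 and y_carpentry = 1.
Reduced cost of desks: c₃ − yᵀa₃ = 16.5 − (6·4 + 1·1) = 16.5 − 25 = -8.5.

-8.5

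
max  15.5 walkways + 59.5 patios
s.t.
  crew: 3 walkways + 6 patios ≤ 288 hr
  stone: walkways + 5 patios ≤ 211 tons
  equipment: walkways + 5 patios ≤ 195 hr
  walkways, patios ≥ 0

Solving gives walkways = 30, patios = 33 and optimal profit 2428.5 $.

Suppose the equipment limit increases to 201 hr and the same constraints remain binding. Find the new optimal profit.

2485.5

Binding: crew and equipment. Non-binding: stone (16 unused).
By complementary slackness, y = 0 for the non-binding constraint.
Dual feasibility on the basic columns requires 3·y_crew + 1·y_equipment = 15.5, 6·y_crew + 5·y_equipment = 59.5.
This yields shadow prices y_crew = 2, y_equipment = 9.5.
Δz = y_equipment·Δb = 9.5 × (6) = 57, so new z* = 2428.5 + 57 = 2485.5.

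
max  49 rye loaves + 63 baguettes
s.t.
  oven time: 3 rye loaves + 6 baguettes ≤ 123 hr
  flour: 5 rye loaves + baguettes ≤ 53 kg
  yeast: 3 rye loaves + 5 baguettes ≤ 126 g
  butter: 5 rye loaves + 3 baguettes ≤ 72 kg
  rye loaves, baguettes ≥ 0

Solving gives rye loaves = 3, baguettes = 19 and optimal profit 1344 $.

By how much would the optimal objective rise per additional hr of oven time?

8

Binding: oven time and butter. Non-binding: flour (19 unused), yeast (22 unused).
By complementary slackness, y = 0 for the non-binding constraints.
From A_Bᵀ y = c: 3·y_oven time + 5·y_butter = 49; 6·y_oven time + 3·y_butter = 63.
Solving: y_oven time = 8, y_butter = 5.
Shadow price of oven time = 8.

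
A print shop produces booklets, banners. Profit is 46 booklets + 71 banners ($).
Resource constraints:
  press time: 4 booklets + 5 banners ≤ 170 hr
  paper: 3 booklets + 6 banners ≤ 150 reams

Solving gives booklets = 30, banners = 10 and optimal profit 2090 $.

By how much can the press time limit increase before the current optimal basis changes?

Binding constraints: press time, paper. The basis is B = [[4,5],[3,6]] with det 9.
Per unit increase in press time, x* moves by d = (0.6667, -0.3333).
The basis stays optimal until banners reaches 0; allowable increase = 30 hr.

30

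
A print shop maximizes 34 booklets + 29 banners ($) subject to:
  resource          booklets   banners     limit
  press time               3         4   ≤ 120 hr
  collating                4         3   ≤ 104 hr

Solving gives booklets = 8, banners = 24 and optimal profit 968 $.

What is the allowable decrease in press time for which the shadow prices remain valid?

42

Binding constraints: press time, collating. The basis is B = [[3,4],[4,3]] with det -7.
Per unit decrease in press time, x* moves by d = (0.4286, -0.5714).
The basis stays optimal until banners reaches 0; allowable decrease = 42 hr.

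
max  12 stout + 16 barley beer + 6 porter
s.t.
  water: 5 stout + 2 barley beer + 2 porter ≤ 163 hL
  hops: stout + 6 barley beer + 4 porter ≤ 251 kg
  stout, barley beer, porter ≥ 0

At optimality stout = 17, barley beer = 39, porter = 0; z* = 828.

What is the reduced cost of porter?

-6

Check each constraint at x*: water 163/163 (tight); hops 251/251 (tight).
Dual feasibility on the basic columns requires 5·y_water + 1·y_hops = 12, 2·y_water + 6·y_hops = 16.
→ y_water = 2 and y_hops = 2.
Reduced cost of porter: c₃ − yᵀa₃ = 6 − (2·2 + 2·4) = 6 − 12 = -6.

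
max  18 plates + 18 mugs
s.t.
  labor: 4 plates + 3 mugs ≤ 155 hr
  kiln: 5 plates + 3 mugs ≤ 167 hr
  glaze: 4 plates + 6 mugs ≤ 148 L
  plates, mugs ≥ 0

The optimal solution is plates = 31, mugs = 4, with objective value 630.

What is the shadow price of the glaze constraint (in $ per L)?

2

At the optimum: labor uses 136 of 155 (slack = 19); kiln uses 167 of 167 (binding); glaze uses 148 of 148 (binding).
Since labor is not tight, its dual is 0.
The binding rows give the dual system: 5·y_kiln + 4·y_glaze = 18 and 3·y_kiln + 6·y_glaze = 18.
→ y_kiln = 2 and y_glaze = 2.
Shadow price of glaze = 2.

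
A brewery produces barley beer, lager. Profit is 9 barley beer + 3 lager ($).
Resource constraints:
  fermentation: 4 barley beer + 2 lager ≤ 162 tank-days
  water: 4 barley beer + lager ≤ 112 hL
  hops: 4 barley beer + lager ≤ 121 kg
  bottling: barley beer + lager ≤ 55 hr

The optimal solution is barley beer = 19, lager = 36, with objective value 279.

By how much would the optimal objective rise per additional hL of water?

Check each constraint at x*: fermentation 148/162 (slack 14); water 112/112 (tight); hops 112/121 (slack 9); bottling 55/55 (tight).
Slack constraints have shadow price 0 (complementary slackness).
Dual feasibility on the basic columns requires 4·y_water + 1·y_bottling = 9, 1·y_water + 1·y_bottling = 3.
This yields shadow prices y_water = 2, y_bottling = 1.
Shadow price of water = 2.

2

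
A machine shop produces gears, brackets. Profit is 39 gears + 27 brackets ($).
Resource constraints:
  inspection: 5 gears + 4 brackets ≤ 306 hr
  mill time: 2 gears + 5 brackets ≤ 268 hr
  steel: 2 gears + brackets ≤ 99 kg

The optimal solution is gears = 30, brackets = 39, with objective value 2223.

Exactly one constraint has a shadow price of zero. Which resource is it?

mill time

inspection: 306/306 (binding)
mill time: 255/268 (slack 13)
steel: 99/99 (binding)
By complementary slackness, a constraint with positive slack has shadow price 0 → mill time.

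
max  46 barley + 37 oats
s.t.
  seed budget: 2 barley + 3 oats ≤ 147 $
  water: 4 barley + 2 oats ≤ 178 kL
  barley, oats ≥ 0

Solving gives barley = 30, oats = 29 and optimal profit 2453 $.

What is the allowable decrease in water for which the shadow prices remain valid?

80

Binding constraints: seed budget, water. The basis is B = [[2,3],[4,2]] with det -8.
Per unit decrease in water, x* moves by d = (-0.375, 0.25).
The basis stays optimal until barley reaches 0; allowable decrease = 80 kL.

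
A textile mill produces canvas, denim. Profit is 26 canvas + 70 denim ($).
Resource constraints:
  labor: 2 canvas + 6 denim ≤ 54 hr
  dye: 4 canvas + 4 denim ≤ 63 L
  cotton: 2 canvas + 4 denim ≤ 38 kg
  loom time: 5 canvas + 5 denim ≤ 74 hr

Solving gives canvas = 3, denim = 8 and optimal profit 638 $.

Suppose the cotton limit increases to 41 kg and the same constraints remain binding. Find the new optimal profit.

650

Check each constraint at x*: labor 54/54 (tight); dye 44/63 (slack 19); cotton 38/38 (tight); loom time 55/74 (slack 19).
Since dye, loom time are not tight, their duals are 0.
The binding rows give the dual system: 2·y_labor + 2·y_cotton = 26 and 6·y_labor + 4·y_cotton = 70.
→ y_labor = 9 and y_cotton = 4.
Δz = y_cotton·Δb = 4 × (3) = 12, so new z* = 638 + 12 = 650.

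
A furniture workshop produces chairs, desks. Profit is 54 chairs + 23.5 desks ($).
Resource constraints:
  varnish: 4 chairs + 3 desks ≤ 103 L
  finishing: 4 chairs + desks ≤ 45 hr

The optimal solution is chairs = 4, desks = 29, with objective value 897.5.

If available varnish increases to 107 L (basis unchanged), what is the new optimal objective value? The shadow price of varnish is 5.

917.5

Δb = 4, so new z* = 897.5 + (5)·(4) = 897.5 + 20 = 917.5.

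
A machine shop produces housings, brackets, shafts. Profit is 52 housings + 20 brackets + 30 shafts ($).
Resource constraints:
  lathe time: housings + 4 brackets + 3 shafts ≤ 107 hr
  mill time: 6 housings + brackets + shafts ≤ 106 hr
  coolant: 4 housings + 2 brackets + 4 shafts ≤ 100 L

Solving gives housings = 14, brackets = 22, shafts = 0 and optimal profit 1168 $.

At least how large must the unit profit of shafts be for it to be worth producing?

Check each constraint at x*: lathe time 102/107 (slack 5); mill time 106/106 (tight); coolant 100/100 (tight).
Since lathe time is not tight, its dual is 0.
From A_Bᵀ y = c: 6·y_mill time + 4·y_coolant = 52; 1·y_mill time + 2·y_coolant = 20.
→ y_mill time = 3 and y_coolant = 8.5.
shafts enters the basis when its profit ≥ yᵀa₃ = 3·1 + 8.5·4 = 37.

37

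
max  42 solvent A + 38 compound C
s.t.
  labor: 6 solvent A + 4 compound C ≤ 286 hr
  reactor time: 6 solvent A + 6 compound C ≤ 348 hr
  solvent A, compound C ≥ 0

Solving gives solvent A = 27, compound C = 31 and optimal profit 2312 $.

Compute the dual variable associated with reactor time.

Check each constraint at x*: labor 286/286 (tight); reactor time 348/348 (tight).
From A_Bᵀ y = c: 6·y_labor + 6·y_reactor time = 42; 4·y_labor + 6·y_reactor time = 38.
Solving: y_labor = 2, y_reactor time = 5.
Shadow price of reactor time = 5.

5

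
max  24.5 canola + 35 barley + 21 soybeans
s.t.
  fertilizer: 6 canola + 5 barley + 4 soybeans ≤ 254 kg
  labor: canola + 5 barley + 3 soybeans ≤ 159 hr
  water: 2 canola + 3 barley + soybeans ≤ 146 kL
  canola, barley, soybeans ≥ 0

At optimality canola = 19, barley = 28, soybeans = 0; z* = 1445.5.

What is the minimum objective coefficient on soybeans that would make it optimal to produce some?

24.5

At the optimum: fertilizer uses 254 of 254 (binding); labor uses 159 of 159 (binding); water uses 122 of 146 (slack = 24).
Since water is not tight, its dual is 0.
The binding rows give the dual system: 6·y_fertilizer + 1·y_labor = 24.5 and 5·y_fertilizer + 5·y_labor = 35.
This yields shadow prices y_fertilizer = 3.5, y_labor = 3.5.
soybeans enters the basis when its profit ≥ yᵀa₃ = 3.5·4 + 3.5·3 = 24.5.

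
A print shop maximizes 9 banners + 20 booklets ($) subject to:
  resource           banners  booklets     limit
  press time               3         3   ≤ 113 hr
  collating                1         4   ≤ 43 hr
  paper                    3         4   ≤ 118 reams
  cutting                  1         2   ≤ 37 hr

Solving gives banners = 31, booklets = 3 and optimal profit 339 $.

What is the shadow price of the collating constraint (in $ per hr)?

1

At the optimum: press time uses 102 of 113 (slack = 11); collating uses 43 of 43 (binding); paper uses 105 of 118 (slack = 13); cutting uses 37 of 37 (binding).
Since press time, paper are not tight, their duals are 0.
From A_Bᵀ y = c: 1·y_collating + 1·y_cutting = 9; 4·y_collating + 2·y_cutting = 20.
Solving: y_collating = 1, y_cutting = 8.
Shadow price of collating = 1.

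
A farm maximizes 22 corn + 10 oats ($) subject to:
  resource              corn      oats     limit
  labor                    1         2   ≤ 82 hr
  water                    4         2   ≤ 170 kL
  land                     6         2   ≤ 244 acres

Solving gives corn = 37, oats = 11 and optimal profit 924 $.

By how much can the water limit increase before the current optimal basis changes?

Binding constraints: water, land. The basis is B = [[4,2],[6,2]] with det -4.
Per unit increase in water, x* moves by d = (-0.5, 1.5).
The basis stays optimal until labor becomes binding; allowable increase = 9.2 kL.

9.2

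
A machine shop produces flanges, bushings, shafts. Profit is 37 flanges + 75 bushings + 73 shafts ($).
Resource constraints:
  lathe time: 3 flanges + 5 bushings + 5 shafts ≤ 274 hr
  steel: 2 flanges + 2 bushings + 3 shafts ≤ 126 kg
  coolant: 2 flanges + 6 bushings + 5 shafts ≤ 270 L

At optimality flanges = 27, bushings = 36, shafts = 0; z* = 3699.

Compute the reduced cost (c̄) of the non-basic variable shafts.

Binding: steel and coolant. Non-binding: lathe time (13 unused).
By complementary slackness, y = 0 for the non-binding constraint.
Dual feasibility on the basic columns requires 2·y_steel + 2·y_coolant = 37, 2·y_steel + 6·y_coolant = 75.
This yields shadow prices y_steel = 9, y_coolant = 9.5.
Reduced cost of shafts: c₃ − yᵀa₃ = 73 − (9·3 + 9.5·5) = 73 − 74.5 = -1.5.

-1.5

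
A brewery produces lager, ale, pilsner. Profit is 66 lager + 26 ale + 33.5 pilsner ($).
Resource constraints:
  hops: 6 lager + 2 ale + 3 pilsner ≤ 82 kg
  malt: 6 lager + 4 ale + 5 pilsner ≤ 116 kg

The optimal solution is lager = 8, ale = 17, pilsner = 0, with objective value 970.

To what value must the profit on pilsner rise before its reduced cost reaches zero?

37

Both hops and malt are binding at x*.
Dual feasibility on the basic columns requires 6·y_hops + 6·y_malt = 66, 2·y_hops + 4·y_malt = 26.
This yields shadow prices y_hops = 9, y_malt = 2.
pilsner enters the basis when its profit ≥ yᵀa₃ = 9·3 + 2·5 = 37.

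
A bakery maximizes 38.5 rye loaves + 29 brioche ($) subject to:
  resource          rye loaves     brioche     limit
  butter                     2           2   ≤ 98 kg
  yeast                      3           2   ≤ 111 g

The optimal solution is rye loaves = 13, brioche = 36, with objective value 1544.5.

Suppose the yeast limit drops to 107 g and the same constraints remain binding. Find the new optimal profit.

At the optimum: butter uses 98 of 98 (binding); yeast uses 111 of 111 (binding).
From A_Bᵀ y = c: 2·y_butter + 3·y_yeast = 38.5; 2·y_butter + 2·y_yeast = 29.
Solving: y_butter = 5, y_yeast = 9.5.
Δz = y_yeast·Δb = 9.5 × (-4) = -38, so new z* = 1544.5 − 38 = 1506.5.

1506.5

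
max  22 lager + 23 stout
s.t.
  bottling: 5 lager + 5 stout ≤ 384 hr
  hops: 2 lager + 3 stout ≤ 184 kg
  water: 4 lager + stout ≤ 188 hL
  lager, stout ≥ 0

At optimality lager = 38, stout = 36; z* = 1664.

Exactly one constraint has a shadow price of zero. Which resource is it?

bottling: 370/384 (slack 14)
hops: 184/184 (binding)
water: 188/188 (binding)
By complementary slackness, a constraint with positive slack has shadow price 0 → bottling.

bottling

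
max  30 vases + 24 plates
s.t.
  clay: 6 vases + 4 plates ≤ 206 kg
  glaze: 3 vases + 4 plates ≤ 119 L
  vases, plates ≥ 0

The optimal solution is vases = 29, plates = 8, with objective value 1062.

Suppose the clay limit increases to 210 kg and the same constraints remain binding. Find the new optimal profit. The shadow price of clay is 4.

Δb = 4, so new z* = 1062 + (4)·(4) = 1062 + 16 = 1078.

1078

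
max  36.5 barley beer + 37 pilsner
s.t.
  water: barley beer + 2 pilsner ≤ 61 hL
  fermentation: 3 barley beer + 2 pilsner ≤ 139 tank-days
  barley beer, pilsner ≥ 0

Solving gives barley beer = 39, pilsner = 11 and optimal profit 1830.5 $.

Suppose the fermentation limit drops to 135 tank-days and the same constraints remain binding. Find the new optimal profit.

1794.5

Check each constraint at x*: water 61/61 (tight); fermentation 139/139 (tight).
Dual feasibility on the basic columns requires 1·y_water + 3·y_fermentation = 36.5, 2·y_water + 2·y_fermentation = 37.
This yields shadow prices y_water = 9.5, y_fermentation = 9.
Δz = y_fermentation·Δb = 9 × (-4) = -36, so new z* = 1830.5 − 36 = 1794.5.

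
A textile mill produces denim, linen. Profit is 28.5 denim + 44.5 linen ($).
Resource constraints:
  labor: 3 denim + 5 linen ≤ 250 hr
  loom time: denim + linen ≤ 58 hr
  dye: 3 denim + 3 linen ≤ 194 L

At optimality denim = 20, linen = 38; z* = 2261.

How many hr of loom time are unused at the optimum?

loom time used = 1·20 + 1·38 = 58; slack = 58 − 58 = 0.

0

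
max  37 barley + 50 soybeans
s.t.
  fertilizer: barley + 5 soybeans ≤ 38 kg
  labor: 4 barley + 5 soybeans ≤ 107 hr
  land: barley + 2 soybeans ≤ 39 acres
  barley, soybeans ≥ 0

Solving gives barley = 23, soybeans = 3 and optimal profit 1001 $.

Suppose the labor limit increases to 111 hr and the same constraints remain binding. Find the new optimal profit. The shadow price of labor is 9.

1037

Δb = 4, so new z* = 1001 + (9)·(4) = 1001 + 36 = 1037.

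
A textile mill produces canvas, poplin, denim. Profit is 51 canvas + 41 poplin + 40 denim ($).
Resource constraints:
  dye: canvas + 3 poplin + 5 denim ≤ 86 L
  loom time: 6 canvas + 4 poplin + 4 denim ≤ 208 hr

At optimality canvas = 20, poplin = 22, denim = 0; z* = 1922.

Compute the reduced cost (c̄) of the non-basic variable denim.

Both dye and loom time are binding at x*.
From A_Bᵀ y = c: 1·y_dye + 6·y_loom time = 51; 3·y_dye + 4·y_loom time = 41.
This yields shadow prices y_dye = 3, y_loom time = 8.
Reduced cost of denim: c₃ − yᵀa₃ = 40 − (3·5 + 8·4) = 40 − 47 = -7.

-7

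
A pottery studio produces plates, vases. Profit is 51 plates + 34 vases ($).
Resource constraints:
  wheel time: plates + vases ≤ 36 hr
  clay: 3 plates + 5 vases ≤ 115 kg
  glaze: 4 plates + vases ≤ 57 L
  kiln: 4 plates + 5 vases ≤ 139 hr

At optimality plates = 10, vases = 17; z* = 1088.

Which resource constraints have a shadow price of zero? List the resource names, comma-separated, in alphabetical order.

wheel time: 27/36 (slack 9)
clay: 115/115 (binding)
glaze: 57/57 (binding)
kiln: 125/139 (slack 14)
By complementary slackness, a constraint with positive slack has shadow price 0 → kiln, wheel time.

kiln, wheel time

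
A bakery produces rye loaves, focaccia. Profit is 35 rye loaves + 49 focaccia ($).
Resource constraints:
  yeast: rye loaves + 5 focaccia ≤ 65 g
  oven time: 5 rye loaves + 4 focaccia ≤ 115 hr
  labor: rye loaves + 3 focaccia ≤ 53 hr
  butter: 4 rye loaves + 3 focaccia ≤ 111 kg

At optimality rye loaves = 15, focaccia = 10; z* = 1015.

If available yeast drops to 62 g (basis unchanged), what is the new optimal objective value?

Binding: yeast and oven time. Non-binding: labor (8 unused), butter (21 unused).
Since labor, butter are not tight, their duals are 0.
Dual feasibility on the basic columns requires 1·y_yeast + 5·y_oven time = 35, 5·y_yeast + 4·y_oven time = 49.
Solving: y_yeast = 5, y_oven time = 6.
Δz = y_yeast·Δb = 5 × (-3) = -15, so new z* = 1015 − 15 = 1000.

1000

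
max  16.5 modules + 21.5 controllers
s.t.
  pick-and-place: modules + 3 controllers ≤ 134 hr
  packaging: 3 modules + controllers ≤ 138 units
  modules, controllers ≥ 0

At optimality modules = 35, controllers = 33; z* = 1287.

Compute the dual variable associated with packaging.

Check each constraint at x*: pick-and-place 134/134 (tight); packaging 138/138 (tight).
From A_Bᵀ y = c: 1·y_pick-and-place + 3·y_packaging = 16.5; 3·y_pick-and-place + 1·y_packaging = 21.5.
Solving: y_pick-and-place = 6, y_packaging = 3.5.
Shadow price of packaging = 3.5.

3.5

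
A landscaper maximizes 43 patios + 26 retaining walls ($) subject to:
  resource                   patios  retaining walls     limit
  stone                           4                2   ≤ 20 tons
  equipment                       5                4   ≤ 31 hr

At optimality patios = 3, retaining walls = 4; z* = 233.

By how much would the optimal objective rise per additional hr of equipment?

Both stone and equipment are binding at x*.
Dual feasibility on the basic columns requires 4·y_stone + 5·y_equipment = 43, 2·y_stone + 4·y_equipment = 26.
→ y_stone = 7 and y_equipment = 3.
Shadow price of equipment = 3.

3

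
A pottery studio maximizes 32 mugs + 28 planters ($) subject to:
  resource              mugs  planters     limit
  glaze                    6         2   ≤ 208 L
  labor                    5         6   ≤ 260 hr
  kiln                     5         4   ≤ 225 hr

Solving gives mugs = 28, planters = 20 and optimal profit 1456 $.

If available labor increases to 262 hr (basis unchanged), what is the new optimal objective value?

At the optimum: glaze uses 208 of 208 (binding); labor uses 260 of 260 (binding); kiln uses 220 of 225 (slack = 5).
By complementary slackness, y = 0 for the non-binding constraint.
From A_Bᵀ y = c: 6·y_glaze + 5·y_labor = 32; 2·y_glaze + 6·y_labor = 28.
This yields shadow prices y_glaze = 2, y_labor = 4.
Δz = y_labor·Δb = 4 × (2) = 8, so new z* = 1456 + 8 = 1464.

1464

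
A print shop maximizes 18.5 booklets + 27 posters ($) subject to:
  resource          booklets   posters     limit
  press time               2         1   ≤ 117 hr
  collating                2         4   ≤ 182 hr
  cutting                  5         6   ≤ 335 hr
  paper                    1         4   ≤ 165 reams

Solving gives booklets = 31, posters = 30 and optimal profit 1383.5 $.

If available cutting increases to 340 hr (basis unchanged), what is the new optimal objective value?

At the optimum: press time uses 92 of 117 (slack = 25); collating uses 182 of 182 (binding); cutting uses 335 of 335 (binding); paper uses 151 of 165 (slack = 14).
Slack constraints have shadow price 0 (complementary slackness).
From A_Bᵀ y = c: 2·y_collating + 5·y_cutting = 18.5; 4·y_collating + 6·y_cutting = 27.
Solving: y_collating = 3, y_cutting = 2.5.
Δz = y_cutting·Δb = 2.5 × (5) = 12.5, so new z* = 1383.5 + 12.5 = 1396.

1396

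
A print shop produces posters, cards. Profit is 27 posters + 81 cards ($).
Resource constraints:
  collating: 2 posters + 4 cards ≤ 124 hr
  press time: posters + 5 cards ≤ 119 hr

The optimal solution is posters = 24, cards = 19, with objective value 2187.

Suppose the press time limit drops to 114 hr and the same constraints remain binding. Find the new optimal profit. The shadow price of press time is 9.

2142

Δb = -5, so new z* = 2187 + (9)·(-5) = 2187 − 45 = 2142.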